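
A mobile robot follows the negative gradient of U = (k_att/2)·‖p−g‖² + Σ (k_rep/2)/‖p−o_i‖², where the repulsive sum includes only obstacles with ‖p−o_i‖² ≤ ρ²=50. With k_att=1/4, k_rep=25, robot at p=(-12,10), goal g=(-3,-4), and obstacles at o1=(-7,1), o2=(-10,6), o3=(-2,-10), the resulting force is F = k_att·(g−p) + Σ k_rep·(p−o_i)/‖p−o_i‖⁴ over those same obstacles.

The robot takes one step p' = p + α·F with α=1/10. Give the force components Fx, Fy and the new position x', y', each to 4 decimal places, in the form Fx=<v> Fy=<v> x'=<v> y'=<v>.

Fx=2.1250 Fy=-3.2500 x'=-11.7875 y'=9.6750

F_att = 1/4·(g−p) = 1/4·(9,-14) = (2.2500,-3.5000)
o1: d²=106 > ρ²=50 → inactive
o2: d²=20 ≤ ρ²=50; F_rep = 25·(-2,4)/20² = (-0.1250,0.2500)
o3: d²=500 > ρ²=50 → inactive
F = F_att + ΣF_rep = (2.1250,-3.2500)
p' = p + 1/10·F = (-11.7875,9.6750)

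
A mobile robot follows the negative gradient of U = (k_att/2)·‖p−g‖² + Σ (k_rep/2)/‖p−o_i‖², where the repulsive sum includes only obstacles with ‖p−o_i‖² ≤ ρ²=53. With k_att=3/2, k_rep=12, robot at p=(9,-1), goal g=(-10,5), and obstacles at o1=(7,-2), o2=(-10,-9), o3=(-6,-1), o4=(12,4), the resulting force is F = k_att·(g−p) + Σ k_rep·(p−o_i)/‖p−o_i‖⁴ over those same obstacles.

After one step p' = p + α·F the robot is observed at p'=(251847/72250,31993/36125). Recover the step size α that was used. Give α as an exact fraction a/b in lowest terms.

F_att = 3/2·(g−p) = 3/2·(-19,6) = (-28.5000,9.0000)
o1: d²=5 ≤ ρ²=53; F_rep = 12·(2,1)/5² = (0.9600,0.4800)
o2: d²=425 > ρ²=53 → inactive
o3: d²=225 > ρ²=53 → inactive
o4: d²=34 ≤ ρ²=53; F_rep = 12·(-3,-5)/34² = (-0.0311,-0.0519)
F = F_att + ΣF_rep = (-27.5711,9.4281)
Δp = p'−p = (-5.5142,1.8856); α = Δx/Fx = (-398403/72250) / (-398403/14450) = 1/5
check: Δy/Fy = (68118/36125) / (68118/7225) = 1/5 ✓

α = 1/5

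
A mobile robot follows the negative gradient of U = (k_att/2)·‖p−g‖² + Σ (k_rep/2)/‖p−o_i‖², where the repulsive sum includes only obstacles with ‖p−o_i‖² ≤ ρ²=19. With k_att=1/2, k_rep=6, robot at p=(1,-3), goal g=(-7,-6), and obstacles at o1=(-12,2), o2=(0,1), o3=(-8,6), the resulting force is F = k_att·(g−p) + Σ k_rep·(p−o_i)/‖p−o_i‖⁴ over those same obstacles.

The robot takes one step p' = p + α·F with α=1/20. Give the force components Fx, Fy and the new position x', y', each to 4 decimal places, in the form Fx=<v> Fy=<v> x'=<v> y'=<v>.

Fx=-3.9792 Fy=-1.5830 x'=0.8010 y'=-3.0792

F_att = 1/2·(g−p) = 1/2·(-8,-3) = (-4.0000,-1.5000)
o1: d²=194 > ρ²=19 → inactive
o2: d²=17 ≤ ρ²=19; F_rep = 6·(1,-4)/17² = (0.0208,-0.0830)
o3: d²=162 > ρ²=19 → inactive
F = F_att + ΣF_rep = (-3.9792,-1.5830)
p' = p + 1/20·F = (0.8010,-3.0792)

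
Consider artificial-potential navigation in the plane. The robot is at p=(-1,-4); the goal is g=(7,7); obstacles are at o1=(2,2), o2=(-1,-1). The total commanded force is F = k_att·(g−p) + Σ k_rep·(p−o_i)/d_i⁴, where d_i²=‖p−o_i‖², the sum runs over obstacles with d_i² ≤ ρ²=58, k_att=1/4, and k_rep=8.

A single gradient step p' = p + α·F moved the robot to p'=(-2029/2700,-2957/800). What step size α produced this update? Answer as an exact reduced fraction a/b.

α = 1/8

F_att = 1/4·(g−p) = 1/4·(8,11) = (2.0000,2.7500)
o1: d²=45 ≤ ρ²=58; F_rep = 8·(-3,-6)/45² = (-0.0119,-0.0237)
o2: d²=9 ≤ ρ²=58; F_rep = 8·(0,-3)/9² = (0.0000,-0.2963)
F = F_att + ΣF_rep = (1.9881,2.4300)
Δp = p'−p = (0.2485,0.3038); α = Δx/Fx = (671/2700) / (1342/675) = 1/8
check: Δy/Fy = (243/800) / (243/100) = 1/8 ✓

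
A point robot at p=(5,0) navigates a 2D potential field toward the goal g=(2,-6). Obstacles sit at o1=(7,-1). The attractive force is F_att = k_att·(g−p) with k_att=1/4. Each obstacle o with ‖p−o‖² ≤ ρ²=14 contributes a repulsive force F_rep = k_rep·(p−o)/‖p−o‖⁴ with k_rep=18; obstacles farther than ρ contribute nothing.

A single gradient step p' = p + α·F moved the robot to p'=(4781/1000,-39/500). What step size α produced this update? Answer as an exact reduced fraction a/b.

α = 1/10

F_att = 1/4·(g−p) = 1/4·(-3,-6) = (-0.7500,-1.5000)
o1: d²=5 ≤ ρ²=14; F_rep = 18·(-2,1)/5² = (-1.4400,0.7200)
F = F_att + ΣF_rep = (-2.1900,-0.7800)
Δp = p'−p = (-0.2190,-0.0780); α = Δx/Fx = (-219/1000) / (-219/100) = 1/10
check: Δy/Fy = (-39/500) / (-39/50) = 1/10 ✓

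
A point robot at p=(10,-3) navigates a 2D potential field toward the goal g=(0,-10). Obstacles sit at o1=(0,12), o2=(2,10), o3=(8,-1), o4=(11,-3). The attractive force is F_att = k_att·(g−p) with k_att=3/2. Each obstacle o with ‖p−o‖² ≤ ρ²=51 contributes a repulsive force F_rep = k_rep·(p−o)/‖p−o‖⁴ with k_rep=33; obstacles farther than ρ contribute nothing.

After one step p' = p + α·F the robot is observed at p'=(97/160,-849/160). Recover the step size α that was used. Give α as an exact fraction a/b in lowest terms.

F_att = 3/2·(g−p) = 3/2·(-10,-7) = (-15.0000,-10.5000)
o1: d²=325 > ρ²=51 → inactive
o2: d²=233 > ρ²=51 → inactive
o3: d²=8 ≤ ρ²=51; F_rep = 33·(2,-2)/8² = (1.0312,-1.0312)
o4: d²=1 ≤ ρ²=51; F_rep = 33·(-1,0)/1² = (-33.0000,0.0000)
F = F_att + ΣF_rep = (-46.9688,-11.5312)
Δp = p'−p = (-9.3938,-2.3062); α = Δx/Fx = (-1503/160) / (-1503/32) = 1/5
check: Δy/Fy = (-369/160) / (-369/32) = 1/5 ✓

α = 1/5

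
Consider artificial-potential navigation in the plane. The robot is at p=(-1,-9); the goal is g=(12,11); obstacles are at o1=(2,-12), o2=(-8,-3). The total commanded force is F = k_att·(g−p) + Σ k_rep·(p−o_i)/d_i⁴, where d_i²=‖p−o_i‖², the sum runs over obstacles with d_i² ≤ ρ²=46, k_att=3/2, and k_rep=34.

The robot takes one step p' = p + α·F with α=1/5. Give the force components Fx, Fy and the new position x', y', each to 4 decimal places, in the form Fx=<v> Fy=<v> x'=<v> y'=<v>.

Fx=19.1852 Fy=30.3148 x'=2.8370 y'=-2.9370

F_att = 3/2·(g−p) = 3/2·(13,20) = (19.5000,30.0000)
o1: d²=18 ≤ ρ²=46; F_rep = 34·(-3,3)/18² = (-0.3148,0.3148)
o2: d²=85 > ρ²=46 → inactive
F = F_att + ΣF_rep = (19.1852,30.3148)
p' = p + 1/5·F = (2.8370,-2.9370)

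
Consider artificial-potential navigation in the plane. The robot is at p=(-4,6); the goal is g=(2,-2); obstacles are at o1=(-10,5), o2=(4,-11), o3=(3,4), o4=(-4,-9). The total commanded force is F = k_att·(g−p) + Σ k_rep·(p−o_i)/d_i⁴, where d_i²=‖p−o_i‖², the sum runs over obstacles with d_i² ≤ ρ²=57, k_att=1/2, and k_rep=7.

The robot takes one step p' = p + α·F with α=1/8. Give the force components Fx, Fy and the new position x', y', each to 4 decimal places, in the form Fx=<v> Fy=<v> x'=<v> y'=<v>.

Fx=3.0132 Fy=-3.9899 x'=-3.6233 y'=5.5013

F_att = 1/2·(g−p) = 1/2·(6,-8) = (3.0000,-4.0000)
o1: d²=37 ≤ ρ²=57; F_rep = 7·(6,1)/37² = (0.0307,0.0051)
o2: d²=353 > ρ²=57 → inactive
o3: d²=53 ≤ ρ²=57; F_rep = 7·(-7,2)/53² = (-0.0174,0.0050)
o4: d²=225 > ρ²=57 → inactive
F = F_att + ΣF_rep = (3.0132,-3.9899)
p' = p + 1/8·F = (-3.6233,5.5013)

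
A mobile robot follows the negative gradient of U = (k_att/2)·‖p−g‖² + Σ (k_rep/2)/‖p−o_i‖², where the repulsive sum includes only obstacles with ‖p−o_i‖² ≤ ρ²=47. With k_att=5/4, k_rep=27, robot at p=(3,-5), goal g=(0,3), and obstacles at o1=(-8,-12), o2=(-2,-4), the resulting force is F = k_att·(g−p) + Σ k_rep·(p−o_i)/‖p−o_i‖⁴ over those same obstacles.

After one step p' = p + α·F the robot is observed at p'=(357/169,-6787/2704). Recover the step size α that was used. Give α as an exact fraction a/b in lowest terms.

F_att = 5/4·(g−p) = 5/4·(-3,8) = (-3.7500,10.0000)
o1: d²=170 > ρ²=47 → inactive
o2: d²=26 ≤ ρ²=47; F_rep = 27·(5,-1)/26² = (0.1997,-0.0399)
F = F_att + ΣF_rep = (-3.5503,9.9601)
Δp = p'−p = (-0.8876,2.4900); α = Δx/Fx = (-150/169) / (-600/169) = 1/4
check: Δy/Fy = (6733/2704) / (6733/676) = 1/4 ✓

α = 1/4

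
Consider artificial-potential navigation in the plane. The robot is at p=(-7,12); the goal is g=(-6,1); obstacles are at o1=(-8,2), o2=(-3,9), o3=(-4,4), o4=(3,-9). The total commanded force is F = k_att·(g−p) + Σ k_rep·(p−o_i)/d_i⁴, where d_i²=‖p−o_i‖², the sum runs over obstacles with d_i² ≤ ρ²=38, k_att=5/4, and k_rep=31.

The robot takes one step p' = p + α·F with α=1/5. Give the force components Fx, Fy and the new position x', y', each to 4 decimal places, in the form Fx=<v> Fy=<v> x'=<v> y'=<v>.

F_att = 5/4·(g−p) = 5/4·(1,-11) = (1.2500,-13.7500)
o1: d²=101 > ρ²=38 → inactive
o2: d²=25 ≤ ρ²=38; F_rep = 31·(-4,3)/25² = (-0.1984,0.1488)
o3: d²=73 > ρ²=38 → inactive
o4: d²=541 > ρ²=38 → inactive
F = F_att + ΣF_rep = (1.0516,-13.6012)
p' = p + 1/5·F = (-6.7897,9.2798)

Fx=1.0516 Fy=-13.6012 x'=-6.7897 y'=9.2798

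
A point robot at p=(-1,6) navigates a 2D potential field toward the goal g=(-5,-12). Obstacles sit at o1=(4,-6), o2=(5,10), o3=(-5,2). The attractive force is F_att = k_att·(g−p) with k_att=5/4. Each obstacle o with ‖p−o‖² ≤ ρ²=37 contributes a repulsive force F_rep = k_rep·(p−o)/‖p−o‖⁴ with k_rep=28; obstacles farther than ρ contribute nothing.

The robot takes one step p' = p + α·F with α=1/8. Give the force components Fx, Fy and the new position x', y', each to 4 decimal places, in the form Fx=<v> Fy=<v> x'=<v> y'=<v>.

F_att = 5/4·(g−p) = 5/4·(-4,-18) = (-5.0000,-22.5000)
o1: d²=169 > ρ²=37 → inactive
o2: d²=52 > ρ²=37 → inactive
o3: d²=32 ≤ ρ²=37; F_rep = 28·(4,4)/32² = (0.1094,0.1094)
F = F_att + ΣF_rep = (-4.8906,-22.3906)
p' = p + 1/8·F = (-1.6113,3.2012)

Fx=-4.8906 Fy=-22.3906 x'=-1.6113 y'=3.2012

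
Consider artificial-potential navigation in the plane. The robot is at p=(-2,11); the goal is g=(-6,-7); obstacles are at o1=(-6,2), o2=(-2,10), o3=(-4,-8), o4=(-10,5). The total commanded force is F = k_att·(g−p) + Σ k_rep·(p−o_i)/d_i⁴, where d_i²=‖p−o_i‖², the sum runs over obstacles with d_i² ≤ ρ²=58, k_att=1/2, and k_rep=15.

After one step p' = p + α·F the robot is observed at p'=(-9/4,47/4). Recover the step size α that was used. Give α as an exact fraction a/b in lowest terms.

F_att = 1/2·(g−p) = 1/2·(-4,-18) = (-2.0000,-9.0000)
o1: d²=97 > ρ²=58 → inactive
o2: d²=1 ≤ ρ²=58; F_rep = 15·(0,1)/1² = (0.0000,15.0000)
o3: d²=365 > ρ²=58 → inactive
o4: d²=100 > ρ²=58 → inactive
F = F_att + ΣF_rep = (-2.0000,6.0000)
Δp = p'−p = (-0.2500,0.7500); α = Δx/Fx = (-1/4) / (-2) = 1/8
check: Δy/Fy = (3/4) / (6) = 1/8 ✓

α = 1/8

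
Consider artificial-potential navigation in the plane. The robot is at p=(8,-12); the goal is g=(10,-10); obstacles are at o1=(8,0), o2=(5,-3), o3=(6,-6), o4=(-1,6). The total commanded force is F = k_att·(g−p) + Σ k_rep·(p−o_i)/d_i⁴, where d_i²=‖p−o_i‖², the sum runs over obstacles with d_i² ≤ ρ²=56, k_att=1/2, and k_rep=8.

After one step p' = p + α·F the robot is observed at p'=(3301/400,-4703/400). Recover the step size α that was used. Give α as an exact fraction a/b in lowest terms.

F_att = 1/2·(g−p) = 1/2·(2,2) = (1.0000,1.0000)
o1: d²=144 > ρ²=56 → inactive
o2: d²=90 > ρ²=56 → inactive
o3: d²=40 ≤ ρ²=56; F_rep = 8·(2,-6)/40² = (0.0100,-0.0300)
o4: d²=405 > ρ²=56 → inactive
F = F_att + ΣF_rep = (1.0100,0.9700)
Δp = p'−p = (0.2525,0.2425); α = Δx/Fx = (101/400) / (101/100) = 1/4
check: Δy/Fy = (97/400) / (97/100) = 1/4 ✓

α = 1/4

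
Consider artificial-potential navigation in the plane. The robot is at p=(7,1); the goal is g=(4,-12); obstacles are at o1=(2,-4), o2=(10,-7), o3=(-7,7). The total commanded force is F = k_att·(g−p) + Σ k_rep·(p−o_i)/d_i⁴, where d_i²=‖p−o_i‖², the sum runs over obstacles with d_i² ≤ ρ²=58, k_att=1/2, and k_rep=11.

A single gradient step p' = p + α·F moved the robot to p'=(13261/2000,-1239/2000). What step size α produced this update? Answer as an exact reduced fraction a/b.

α = 1/4

F_att = 1/2·(g−p) = 1/2·(-3,-13) = (-1.5000,-6.5000)
o1: d²=50 ≤ ρ²=58; F_rep = 11·(5,5)/50² = (0.0220,0.0220)
o2: d²=73 > ρ²=58 → inactive
o3: d²=232 > ρ²=58 → inactive
F = F_att + ΣF_rep = (-1.4780,-6.4780)
Δp = p'−p = (-0.3695,-1.6195); α = Δx/Fx = (-739/2000) / (-739/500) = 1/4
check: Δy/Fy = (-3239/2000) / (-3239/500) = 1/4 ✓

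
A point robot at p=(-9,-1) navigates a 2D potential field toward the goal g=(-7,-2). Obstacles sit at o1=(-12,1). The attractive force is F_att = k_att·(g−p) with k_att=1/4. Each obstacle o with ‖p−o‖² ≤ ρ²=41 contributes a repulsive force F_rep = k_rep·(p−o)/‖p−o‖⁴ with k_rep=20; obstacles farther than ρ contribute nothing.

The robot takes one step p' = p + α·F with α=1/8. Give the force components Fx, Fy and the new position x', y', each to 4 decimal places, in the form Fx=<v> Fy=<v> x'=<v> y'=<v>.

Fx=0.8550 Fy=-0.4867 x'=-8.8931 y'=-1.0608

F_att = 1/4·(g−p) = 1/4·(2,-1) = (0.5000,-0.2500)
o1: d²=13 ≤ ρ²=41; F_rep = 20·(3,-2)/13² = (0.3550,-0.2367)
F = F_att + ΣF_rep = (0.8550,-0.4867)
p' = p + 1/8·F = (-8.8931,-1.0608)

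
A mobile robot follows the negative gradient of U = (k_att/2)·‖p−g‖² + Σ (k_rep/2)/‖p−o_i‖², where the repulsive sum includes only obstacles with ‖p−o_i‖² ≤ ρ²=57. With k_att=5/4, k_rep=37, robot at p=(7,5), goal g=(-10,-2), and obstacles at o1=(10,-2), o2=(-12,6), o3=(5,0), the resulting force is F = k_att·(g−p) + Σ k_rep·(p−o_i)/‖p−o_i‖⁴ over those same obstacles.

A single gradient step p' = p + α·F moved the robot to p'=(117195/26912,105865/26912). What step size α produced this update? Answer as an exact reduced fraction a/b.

F_att = 5/4·(g−p) = 5/4·(-17,-7) = (-21.2500,-8.7500)
o1: d²=58 > ρ²=57 → inactive
o2: d²=362 > ρ²=57 → inactive
o3: d²=29 ≤ ρ²=57; F_rep = 37·(2,5)/29² = (0.0880,0.2200)
F = F_att + ΣF_rep = (-21.1620,-8.5300)
Δp = p'−p = (-2.6453,-1.0663); α = Δx/Fx = (-71189/26912) / (-71189/3364) = 1/8
check: Δy/Fy = (-28695/26912) / (-28695/3364) = 1/8 ✓

α = 1/8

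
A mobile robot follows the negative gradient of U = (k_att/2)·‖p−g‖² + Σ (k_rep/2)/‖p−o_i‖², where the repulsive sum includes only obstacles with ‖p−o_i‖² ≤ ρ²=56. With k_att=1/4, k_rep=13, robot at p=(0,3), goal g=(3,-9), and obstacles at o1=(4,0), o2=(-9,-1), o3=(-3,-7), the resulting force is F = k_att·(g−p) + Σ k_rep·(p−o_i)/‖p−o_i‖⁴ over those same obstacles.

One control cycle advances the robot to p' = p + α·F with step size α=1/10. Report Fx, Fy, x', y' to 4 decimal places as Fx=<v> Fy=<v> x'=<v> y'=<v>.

Fx=0.6668 Fy=-2.9376 x'=0.0667 y'=2.7062

F_att = 1/4·(g−p) = 1/4·(3,-12) = (0.7500,-3.0000)
o1: d²=25 ≤ ρ²=56; F_rep = 13·(-4,3)/25² = (-0.0832,0.0624)
o2: d²=97 > ρ²=56 → inactive
o3: d²=109 > ρ²=56 → inactive
F = F_att + ΣF_rep = (0.6668,-2.9376)
p' = p + 1/10·F = (0.0667,2.7062)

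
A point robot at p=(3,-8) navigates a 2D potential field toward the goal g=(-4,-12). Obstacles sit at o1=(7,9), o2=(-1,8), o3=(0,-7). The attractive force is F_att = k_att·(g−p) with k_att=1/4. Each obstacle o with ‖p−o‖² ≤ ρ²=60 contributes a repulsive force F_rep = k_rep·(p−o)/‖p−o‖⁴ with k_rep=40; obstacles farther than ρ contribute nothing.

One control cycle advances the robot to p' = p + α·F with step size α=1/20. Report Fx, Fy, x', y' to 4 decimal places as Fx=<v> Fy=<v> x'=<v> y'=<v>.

F_att = 1/4·(g−p) = 1/4·(-7,-4) = (-1.7500,-1.0000)
o1: d²=305 > ρ²=60 → inactive
o2: d²=272 > ρ²=60 → inactive
o3: d²=10 ≤ ρ²=60; F_rep = 40·(3,-1)/10² = (1.2000,-0.4000)
F = F_att + ΣF_rep = (-0.5500,-1.4000)
p' = p + 1/20·F = (2.9725,-8.0700)

Fx=-0.5500 Fy=-1.4000 x'=2.9725 y'=-8.0700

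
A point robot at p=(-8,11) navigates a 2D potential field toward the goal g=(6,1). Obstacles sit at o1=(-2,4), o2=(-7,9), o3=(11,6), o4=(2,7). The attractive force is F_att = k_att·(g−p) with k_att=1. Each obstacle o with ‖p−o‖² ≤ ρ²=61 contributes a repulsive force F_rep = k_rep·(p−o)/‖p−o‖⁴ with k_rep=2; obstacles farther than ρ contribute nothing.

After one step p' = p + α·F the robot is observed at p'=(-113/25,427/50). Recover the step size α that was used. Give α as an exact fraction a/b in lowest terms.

F_att = 1·(g−p) = 1·(14,-10) = (14.0000,-10.0000)
o1: d²=85 > ρ²=61 → inactive
o2: d²=5 ≤ ρ²=61; F_rep = 2·(-1,2)/5² = (-0.0800,0.1600)
o3: d²=386 > ρ²=61 → inactive
o4: d²=116 > ρ²=61 → inactive
F = F_att + ΣF_rep = (13.9200,-9.8400)
Δp = p'−p = (3.4800,-2.4600); α = Δx/Fx = (87/25) / (348/25) = 1/4
check: Δy/Fy = (-123/50) / (-246/25) = 1/4 ✓

α = 1/4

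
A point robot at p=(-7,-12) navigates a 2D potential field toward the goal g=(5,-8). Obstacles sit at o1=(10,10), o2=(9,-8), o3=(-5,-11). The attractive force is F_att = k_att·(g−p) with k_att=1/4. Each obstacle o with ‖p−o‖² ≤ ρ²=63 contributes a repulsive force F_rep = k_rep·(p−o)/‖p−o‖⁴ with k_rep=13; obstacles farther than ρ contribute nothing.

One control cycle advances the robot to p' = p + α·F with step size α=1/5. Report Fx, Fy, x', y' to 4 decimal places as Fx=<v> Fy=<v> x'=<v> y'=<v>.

F_att = 1/4·(g−p) = 1/4·(12,4) = (3.0000,1.0000)
o1: d²=773 > ρ²=63 → inactive
o2: d²=272 > ρ²=63 → inactive
o3: d²=5 ≤ ρ²=63; F_rep = 13·(-2,-1)/5² = (-1.0400,-0.5200)
F = F_att + ΣF_rep = (1.9600,0.4800)
p' = p + 1/5·F = (-6.6080,-11.9040)

Fx=1.9600 Fy=0.4800 x'=-6.6080 y'=-11.9040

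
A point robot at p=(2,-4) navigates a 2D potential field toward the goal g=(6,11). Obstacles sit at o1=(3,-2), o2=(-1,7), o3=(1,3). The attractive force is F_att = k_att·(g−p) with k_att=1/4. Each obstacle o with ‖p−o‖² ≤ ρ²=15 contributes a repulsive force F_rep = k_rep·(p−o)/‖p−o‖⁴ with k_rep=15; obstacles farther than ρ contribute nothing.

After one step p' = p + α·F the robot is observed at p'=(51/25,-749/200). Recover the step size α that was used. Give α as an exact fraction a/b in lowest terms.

F_att = 1/4·(g−p) = 1/4·(4,15) = (1.0000,3.7500)
o1: d²=5 ≤ ρ²=15; F_rep = 15·(-1,-2)/5² = (-0.6000,-1.2000)
o2: d²=130 > ρ²=15 → inactive
o3: d²=50 > ρ²=15 → inactive
F = F_att + ΣF_rep = (0.4000,2.5500)
Δp = p'−p = (0.0400,0.2550); α = Δx/Fx = (1/25) / (2/5) = 1/10
check: Δy/Fy = (51/200) / (51/20) = 1/10 ✓

α = 1/10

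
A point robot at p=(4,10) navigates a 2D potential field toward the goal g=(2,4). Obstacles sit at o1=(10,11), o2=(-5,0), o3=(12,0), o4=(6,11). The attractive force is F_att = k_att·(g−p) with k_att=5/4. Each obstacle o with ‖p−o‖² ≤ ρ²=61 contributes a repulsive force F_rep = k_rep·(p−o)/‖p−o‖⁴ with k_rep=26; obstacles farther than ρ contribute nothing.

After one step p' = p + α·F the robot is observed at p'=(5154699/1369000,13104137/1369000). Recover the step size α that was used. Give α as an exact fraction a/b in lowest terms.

F_att = 5/4·(g−p) = 5/4·(-2,-6) = (-2.5000,-7.5000)
o1: d²=37 ≤ ρ²=61; F_rep = 26·(-6,-1)/37² = (-0.1140,-0.0190)
o2: d²=181 > ρ²=61 → inactive
o3: d²=164 > ρ²=61 → inactive
o4: d²=5 ≤ ρ²=61; F_rep = 26·(-2,-1)/5² = (-2.0800,-1.0400)
F = F_att + ΣF_rep = (-4.6940,-8.5590)
Δp = p'−p = (-0.2347,-0.4279); α = Δx/Fx = (-321301/1369000) / (-321301/68450) = 1/20
check: Δy/Fy = (-585863/1369000) / (-585863/68450) = 1/20 ✓

α = 1/20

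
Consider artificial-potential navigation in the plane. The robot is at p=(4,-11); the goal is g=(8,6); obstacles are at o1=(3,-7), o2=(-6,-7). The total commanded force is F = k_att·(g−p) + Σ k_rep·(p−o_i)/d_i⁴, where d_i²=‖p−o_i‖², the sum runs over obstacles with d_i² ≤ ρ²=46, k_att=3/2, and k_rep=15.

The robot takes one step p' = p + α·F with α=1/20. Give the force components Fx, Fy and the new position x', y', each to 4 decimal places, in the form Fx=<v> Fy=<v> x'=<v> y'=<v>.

F_att = 3/2·(g−p) = 3/2·(4,17) = (6.0000,25.5000)
o1: d²=17 ≤ ρ²=46; F_rep = 15·(1,-4)/17² = (0.0519,-0.2076)
o2: d²=116 > ρ²=46 → inactive
F = F_att + ΣF_rep = (6.0519,25.2924)
p' = p + 1/20·F = (4.3026,-9.7354)

Fx=6.0519 Fy=25.2924 x'=4.3026 y'=-9.7354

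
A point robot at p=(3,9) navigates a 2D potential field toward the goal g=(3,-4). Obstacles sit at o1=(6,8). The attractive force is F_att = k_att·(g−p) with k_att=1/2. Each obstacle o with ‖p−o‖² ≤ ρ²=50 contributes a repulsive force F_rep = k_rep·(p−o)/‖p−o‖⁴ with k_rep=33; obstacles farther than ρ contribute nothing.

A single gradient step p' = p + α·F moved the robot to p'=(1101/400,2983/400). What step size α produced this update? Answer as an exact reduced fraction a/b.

F_att = 1/2·(g−p) = 1/2·(0,-13) = (0.0000,-6.5000)
o1: d²=10 ≤ ρ²=50; F_rep = 33·(-3,1)/10² = (-0.9900,0.3300)
F = F_att + ΣF_rep = (-0.9900,-6.1700)
Δp = p'−p = (-0.2475,-1.5425); α = Δx/Fx = (-99/400) / (-99/100) = 1/4
check: Δy/Fy = (-617/400) / (-617/100) = 1/4 ✓

α = 1/4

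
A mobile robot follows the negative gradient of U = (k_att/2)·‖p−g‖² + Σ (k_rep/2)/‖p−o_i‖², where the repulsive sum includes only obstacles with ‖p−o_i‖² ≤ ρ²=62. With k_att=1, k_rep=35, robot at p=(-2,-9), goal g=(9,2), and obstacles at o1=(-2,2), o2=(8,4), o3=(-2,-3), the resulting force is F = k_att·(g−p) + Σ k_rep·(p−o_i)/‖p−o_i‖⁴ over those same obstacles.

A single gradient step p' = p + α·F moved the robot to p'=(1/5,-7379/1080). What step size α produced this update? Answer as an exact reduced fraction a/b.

α = 1/5

F_att = 1·(g−p) = 1·(11,11) = (11.0000,11.0000)
o1: d²=121 > ρ²=62 → inactive
o2: d²=269 > ρ²=62 → inactive
o3: d²=36 ≤ ρ²=62; F_rep = 35·(0,-6)/36² = (0.0000,-0.1620)
F = F_att + ΣF_rep = (11.0000,10.8380)
Δp = p'−p = (2.2000,2.1676); α = Δx/Fx = (11/5) / (11) = 1/5
check: Δy/Fy = (2341/1080) / (2341/216) = 1/5 ✓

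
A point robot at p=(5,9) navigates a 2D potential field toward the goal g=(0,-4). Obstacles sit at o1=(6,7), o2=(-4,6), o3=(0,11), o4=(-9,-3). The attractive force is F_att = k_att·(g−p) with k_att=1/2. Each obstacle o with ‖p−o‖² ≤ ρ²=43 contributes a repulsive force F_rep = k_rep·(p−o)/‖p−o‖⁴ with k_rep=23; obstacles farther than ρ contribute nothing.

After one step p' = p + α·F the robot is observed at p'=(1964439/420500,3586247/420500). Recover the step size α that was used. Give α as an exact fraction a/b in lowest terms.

F_att = 1/2·(g−p) = 1/2·(-5,-13) = (-2.5000,-6.5000)
o1: d²=5 ≤ ρ²=43; F_rep = 23·(-1,2)/5² = (-0.9200,1.8400)
o2: d²=90 > ρ²=43 → inactive
o3: d²=29 ≤ ρ²=43; F_rep = 23·(5,-2)/29² = (0.1367,-0.0547)
o4: d²=340 > ρ²=43 → inactive
F = F_att + ΣF_rep = (-3.2833,-4.7147)
Δp = p'−p = (-0.3283,-0.4715); α = Δx/Fx = (-138061/420500) / (-138061/42050) = 1/10
check: Δy/Fy = (-198253/420500) / (-198253/42050) = 1/10 ✓

α = 1/10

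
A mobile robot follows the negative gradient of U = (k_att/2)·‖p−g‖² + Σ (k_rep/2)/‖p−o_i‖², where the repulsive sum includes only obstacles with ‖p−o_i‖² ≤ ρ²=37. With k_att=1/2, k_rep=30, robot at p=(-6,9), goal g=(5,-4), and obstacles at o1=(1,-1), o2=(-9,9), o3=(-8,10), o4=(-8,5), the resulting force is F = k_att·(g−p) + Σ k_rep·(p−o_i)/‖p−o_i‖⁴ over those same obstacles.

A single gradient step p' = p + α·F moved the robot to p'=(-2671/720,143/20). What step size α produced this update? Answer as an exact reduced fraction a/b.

F_att = 1/2·(g−p) = 1/2·(11,-13) = (5.5000,-6.5000)
o1: d²=149 > ρ²=37 → inactive
o2: d²=9 ≤ ρ²=37; F_rep = 30·(3,0)/9² = (1.1111,0.0000)
o3: d²=5 ≤ ρ²=37; F_rep = 30·(2,-1)/5² = (2.4000,-1.2000)
o4: d²=20 ≤ ρ²=37; F_rep = 30·(2,4)/20² = (0.1500,0.3000)
F = F_att + ΣF_rep = (9.1611,-7.4000)
Δp = p'−p = (2.2903,-1.8500); α = Δx/Fx = (1649/720) / (1649/180) = 1/4
check: Δy/Fy = (-37/20) / (-37/5) = 1/4 ✓

α = 1/4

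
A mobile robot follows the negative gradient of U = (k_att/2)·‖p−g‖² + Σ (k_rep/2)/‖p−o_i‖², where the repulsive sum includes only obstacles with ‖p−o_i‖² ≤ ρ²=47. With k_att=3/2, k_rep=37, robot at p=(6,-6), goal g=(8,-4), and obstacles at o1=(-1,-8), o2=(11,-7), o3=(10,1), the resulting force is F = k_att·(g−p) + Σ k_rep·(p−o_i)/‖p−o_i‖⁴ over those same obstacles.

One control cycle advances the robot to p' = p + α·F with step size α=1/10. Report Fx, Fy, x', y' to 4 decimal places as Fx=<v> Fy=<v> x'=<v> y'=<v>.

F_att = 3/2·(g−p) = 3/2·(2,2) = (3.0000,3.0000)
o1: d²=53 > ρ²=47 → inactive
o2: d²=26 ≤ ρ²=47; F_rep = 37·(-5,1)/26² = (-0.2737,0.0547)
o3: d²=65 > ρ²=47 → inactive
F = F_att + ΣF_rep = (2.7263,3.0547)
p' = p + 1/10·F = (6.2726,-5.6945)

Fx=2.7263 Fy=3.0547 x'=6.2726 y'=-5.6945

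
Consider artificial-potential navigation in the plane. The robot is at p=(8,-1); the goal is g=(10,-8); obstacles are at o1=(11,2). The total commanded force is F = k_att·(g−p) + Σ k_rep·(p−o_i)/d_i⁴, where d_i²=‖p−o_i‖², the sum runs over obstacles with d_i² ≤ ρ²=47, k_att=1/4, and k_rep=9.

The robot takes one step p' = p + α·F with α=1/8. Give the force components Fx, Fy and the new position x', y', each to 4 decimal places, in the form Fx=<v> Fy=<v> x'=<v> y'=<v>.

Fx=0.4167 Fy=-1.8333 x'=8.0521 y'=-1.2292

F_att = 1/4·(g−p) = 1/4·(2,-7) = (0.5000,-1.7500)
o1: d²=18 ≤ ρ²=47; F_rep = 9·(-3,-3)/18² = (-0.0833,-0.0833)
F = F_att + ΣF_rep = (0.4167,-1.8333)
p' = p + 1/8·F = (8.0521,-1.2292)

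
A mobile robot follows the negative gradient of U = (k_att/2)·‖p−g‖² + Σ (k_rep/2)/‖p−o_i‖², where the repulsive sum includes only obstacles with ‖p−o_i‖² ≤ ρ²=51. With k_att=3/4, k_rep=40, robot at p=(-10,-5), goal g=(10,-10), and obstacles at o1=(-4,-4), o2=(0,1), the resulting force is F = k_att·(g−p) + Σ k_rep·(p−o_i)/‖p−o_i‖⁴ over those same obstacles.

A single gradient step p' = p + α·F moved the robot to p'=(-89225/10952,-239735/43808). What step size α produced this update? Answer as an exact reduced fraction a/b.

α = 1/8

F_att = 3/4·(g−p) = 3/4·(20,-5) = (15.0000,-3.7500)
o1: d²=37 ≤ ρ²=51; F_rep = 40·(-6,-1)/37² = (-0.1753,-0.0292)
o2: d²=136 > ρ²=51 → inactive
F = F_att + ΣF_rep = (14.8247,-3.7792)
Δp = p'−p = (1.8531,-0.4724); α = Δx/Fx = (20295/10952) / (20295/1369) = 1/8
check: Δy/Fy = (-20695/43808) / (-20695/5476) = 1/8 ✓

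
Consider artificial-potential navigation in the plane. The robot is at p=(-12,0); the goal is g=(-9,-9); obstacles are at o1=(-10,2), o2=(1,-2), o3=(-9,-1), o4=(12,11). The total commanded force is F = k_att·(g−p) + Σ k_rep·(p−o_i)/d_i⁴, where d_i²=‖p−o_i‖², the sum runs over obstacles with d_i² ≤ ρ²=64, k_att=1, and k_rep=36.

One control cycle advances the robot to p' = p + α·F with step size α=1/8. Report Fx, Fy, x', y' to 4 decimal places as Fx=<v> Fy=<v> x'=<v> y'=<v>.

Fx=0.7950 Fy=-9.7650 x'=-11.9006 y'=-1.2206

F_att = 1·(g−p) = 1·(3,-9) = (3.0000,-9.0000)
o1: d²=8 ≤ ρ²=64; F_rep = 36·(-2,-2)/8² = (-1.1250,-1.1250)
o2: d²=173 > ρ²=64 → inactive
o3: d²=10 ≤ ρ²=64; F_rep = 36·(-3,1)/10² = (-1.0800,0.3600)
o4: d²=697 > ρ²=64 → inactive
F = F_att + ΣF_rep = (0.7950,-9.7650)
p' = p + 1/8·F = (-11.9006,-1.2206)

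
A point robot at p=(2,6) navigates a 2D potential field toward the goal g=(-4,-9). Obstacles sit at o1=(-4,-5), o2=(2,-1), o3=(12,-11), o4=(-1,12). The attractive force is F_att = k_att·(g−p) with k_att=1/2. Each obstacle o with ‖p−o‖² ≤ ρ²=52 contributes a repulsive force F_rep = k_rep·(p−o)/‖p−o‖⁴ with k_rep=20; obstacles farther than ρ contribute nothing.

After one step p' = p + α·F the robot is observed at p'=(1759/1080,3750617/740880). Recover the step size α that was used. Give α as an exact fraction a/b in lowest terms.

α = 1/8

F_att = 1/2·(g−p) = 1/2·(-6,-15) = (-3.0000,-7.5000)
o1: d²=157 > ρ²=52 → inactive
o2: d²=49 ≤ ρ²=52; F_rep = 20·(0,7)/49² = (0.0000,0.0583)
o3: d²=389 > ρ²=52 → inactive
o4: d²=45 ≤ ρ²=52; F_rep = 20·(3,-6)/45² = (0.0296,-0.0593)
F = F_att + ΣF_rep = (-2.9704,-7.5010)
Δp = p'−p = (-0.3713,-0.9376); α = Δx/Fx = (-401/1080) / (-401/135) = 1/8
check: Δy/Fy = (-694663/740880) / (-694663/92610) = 1/8 ✓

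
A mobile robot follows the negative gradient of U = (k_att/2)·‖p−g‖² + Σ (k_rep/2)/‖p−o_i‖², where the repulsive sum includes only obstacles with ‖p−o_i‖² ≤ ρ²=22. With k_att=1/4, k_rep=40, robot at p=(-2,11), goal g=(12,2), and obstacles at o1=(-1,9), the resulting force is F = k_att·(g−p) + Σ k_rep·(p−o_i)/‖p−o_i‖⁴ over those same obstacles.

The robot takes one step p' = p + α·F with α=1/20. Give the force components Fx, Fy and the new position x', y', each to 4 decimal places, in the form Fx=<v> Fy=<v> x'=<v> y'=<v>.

Fx=1.9000 Fy=0.9500 x'=-1.9050 y'=11.0475

F_att = 1/4·(g−p) = 1/4·(14,-9) = (3.5000,-2.2500)
o1: d²=5 ≤ ρ²=22; F_rep = 40·(-1,2)/5² = (-1.6000,3.2000)
F = F_att + ΣF_rep = (1.9000,0.9500)
p' = p + 1/20·F = (-1.9050,11.0475)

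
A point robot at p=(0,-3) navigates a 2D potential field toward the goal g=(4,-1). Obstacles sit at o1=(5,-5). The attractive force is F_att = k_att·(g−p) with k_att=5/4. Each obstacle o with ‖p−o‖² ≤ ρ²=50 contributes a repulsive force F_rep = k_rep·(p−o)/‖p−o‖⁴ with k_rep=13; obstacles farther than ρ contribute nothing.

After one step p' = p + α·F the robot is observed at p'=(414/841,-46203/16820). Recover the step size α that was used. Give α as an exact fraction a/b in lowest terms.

α = 1/10

F_att = 5/4·(g−p) = 5/4·(4,2) = (5.0000,2.5000)
o1: d²=29 ≤ ρ²=50; F_rep = 13·(-5,2)/29² = (-0.0773,0.0309)
F = F_att + ΣF_rep = (4.9227,2.5309)
Δp = p'−p = (0.4923,0.2531); α = Δx/Fx = (414/841) / (4140/841) = 1/10
check: Δy/Fy = (4257/16820) / (4257/1682) = 1/10 ✓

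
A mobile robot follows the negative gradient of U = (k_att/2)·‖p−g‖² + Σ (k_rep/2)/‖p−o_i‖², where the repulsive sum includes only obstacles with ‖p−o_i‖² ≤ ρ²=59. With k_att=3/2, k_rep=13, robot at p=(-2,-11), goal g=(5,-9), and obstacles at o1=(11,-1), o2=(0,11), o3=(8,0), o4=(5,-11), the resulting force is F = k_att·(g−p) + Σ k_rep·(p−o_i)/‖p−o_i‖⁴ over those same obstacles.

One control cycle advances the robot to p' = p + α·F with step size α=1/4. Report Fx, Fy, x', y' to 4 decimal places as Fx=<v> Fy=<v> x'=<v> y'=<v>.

Fx=10.4621 Fy=3.0000 x'=0.6155 y'=-10.2500

F_att = 3/2·(g−p) = 3/2·(7,2) = (10.5000,3.0000)
o1: d²=269 > ρ²=59 → inactive
o2: d²=488 > ρ²=59 → inactive
o3: d²=221 > ρ²=59 → inactive
o4: d²=49 ≤ ρ²=59; F_rep = 13·(-7,0)/49² = (-0.0379,0.0000)
F = F_att + ΣF_rep = (10.4621,3.0000)
p' = p + 1/4·F = (0.6155,-10.2500)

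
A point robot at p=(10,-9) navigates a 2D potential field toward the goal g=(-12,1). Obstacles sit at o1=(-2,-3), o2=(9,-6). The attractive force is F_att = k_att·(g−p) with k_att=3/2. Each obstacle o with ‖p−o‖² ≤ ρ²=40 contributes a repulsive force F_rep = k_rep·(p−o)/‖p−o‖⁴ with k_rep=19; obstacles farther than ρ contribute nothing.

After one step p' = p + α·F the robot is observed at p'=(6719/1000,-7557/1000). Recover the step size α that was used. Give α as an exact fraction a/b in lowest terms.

α = 1/10

F_att = 3/2·(g−p) = 3/2·(-22,10) = (-33.0000,15.0000)
o1: d²=180 > ρ²=40 → inactive
o2: d²=10 ≤ ρ²=40; F_rep = 19·(1,-3)/10² = (0.1900,-0.5700)
F = F_att + ΣF_rep = (-32.8100,14.4300)
Δp = p'−p = (-3.2810,1.4430); α = Δx/Fx = (-3281/1000) / (-3281/100) = 1/10
check: Δy/Fy = (1443/1000) / (1443/100) = 1/10 ✓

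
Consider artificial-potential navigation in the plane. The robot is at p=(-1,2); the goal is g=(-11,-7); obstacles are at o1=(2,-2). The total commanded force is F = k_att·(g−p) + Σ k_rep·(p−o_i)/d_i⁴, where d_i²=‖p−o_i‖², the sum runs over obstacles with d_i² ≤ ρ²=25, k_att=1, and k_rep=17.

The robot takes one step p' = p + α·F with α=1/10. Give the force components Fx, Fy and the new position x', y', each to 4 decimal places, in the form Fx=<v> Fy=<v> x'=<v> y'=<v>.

Fx=-10.0816 Fy=-8.8912 x'=-2.0082 y'=1.1109

F_att = 1·(g−p) = 1·(-10,-9) = (-10.0000,-9.0000)
o1: d²=25 ≤ ρ²=25; F_rep = 17·(-3,4)/25² = (-0.0816,0.1088)
F = F_att + ΣF_rep = (-10.0816,-8.8912)
p' = p + 1/10·F = (-2.0082,1.1109)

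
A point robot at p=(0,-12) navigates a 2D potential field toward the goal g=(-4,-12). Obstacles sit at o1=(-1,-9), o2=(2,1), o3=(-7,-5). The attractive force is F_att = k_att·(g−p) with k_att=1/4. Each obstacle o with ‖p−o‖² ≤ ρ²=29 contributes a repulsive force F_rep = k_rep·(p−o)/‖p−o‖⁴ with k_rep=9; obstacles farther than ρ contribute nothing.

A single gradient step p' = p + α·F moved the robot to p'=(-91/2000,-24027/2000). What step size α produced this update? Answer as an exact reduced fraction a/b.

α = 1/20

F_att = 1/4·(g−p) = 1/4·(-4,0) = (-1.0000,0.0000)
o1: d²=10 ≤ ρ²=29; F_rep = 9·(1,-3)/10² = (0.0900,-0.2700)
o2: d²=173 > ρ²=29 → inactive
o3: d²=98 > ρ²=29 → inactive
F = F_att + ΣF_rep = (-0.9100,-0.2700)
Δp = p'−p = (-0.0455,-0.0135); α = Δx/Fx = (-91/2000) / (-91/100) = 1/20
check: Δy/Fy = (-27/2000) / (-27/100) = 1/20 ✓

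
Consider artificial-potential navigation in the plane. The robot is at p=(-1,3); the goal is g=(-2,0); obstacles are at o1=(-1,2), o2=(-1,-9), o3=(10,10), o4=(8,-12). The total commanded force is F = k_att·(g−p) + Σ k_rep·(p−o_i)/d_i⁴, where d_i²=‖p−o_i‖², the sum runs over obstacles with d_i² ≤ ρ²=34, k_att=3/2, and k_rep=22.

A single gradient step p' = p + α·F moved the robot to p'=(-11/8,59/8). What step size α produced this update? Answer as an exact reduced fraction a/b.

α = 1/4

F_att = 3/2·(g−p) = 3/2·(-1,-3) = (-1.5000,-4.5000)
o1: d²=1 ≤ ρ²=34; F_rep = 22·(0,1)/1² = (0.0000,22.0000)
o2: d²=144 > ρ²=34 → inactive
o3: d²=170 > ρ²=34 → inactive
o4: d²=306 > ρ²=34 → inactive
F = F_att + ΣF_rep = (-1.5000,17.5000)
Δp = p'−p = (-0.3750,4.3750); α = Δx/Fx = (-3/8) / (-3/2) = 1/4
check: Δy/Fy = (35/8) / (35/2) = 1/4 ✓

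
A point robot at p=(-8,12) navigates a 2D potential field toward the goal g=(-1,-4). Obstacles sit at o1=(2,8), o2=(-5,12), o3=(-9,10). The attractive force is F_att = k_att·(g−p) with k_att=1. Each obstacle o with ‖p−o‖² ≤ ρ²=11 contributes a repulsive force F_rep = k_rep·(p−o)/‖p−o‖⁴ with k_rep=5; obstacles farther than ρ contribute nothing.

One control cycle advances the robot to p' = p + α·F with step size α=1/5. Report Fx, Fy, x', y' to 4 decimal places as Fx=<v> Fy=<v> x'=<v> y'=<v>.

F_att = 1·(g−p) = 1·(7,-16) = (7.0000,-16.0000)
o1: d²=116 > ρ²=11 → inactive
o2: d²=9 ≤ ρ²=11; F_rep = 5·(-3,0)/9² = (-0.1852,0.0000)
o3: d²=5 ≤ ρ²=11; F_rep = 5·(1,2)/5² = (0.2000,0.4000)
F = F_att + ΣF_rep = (7.0148,-15.6000)
p' = p + 1/5·F = (-6.5970,8.8800)

Fx=7.0148 Fy=-15.6000 x'=-6.5970 y'=8.8800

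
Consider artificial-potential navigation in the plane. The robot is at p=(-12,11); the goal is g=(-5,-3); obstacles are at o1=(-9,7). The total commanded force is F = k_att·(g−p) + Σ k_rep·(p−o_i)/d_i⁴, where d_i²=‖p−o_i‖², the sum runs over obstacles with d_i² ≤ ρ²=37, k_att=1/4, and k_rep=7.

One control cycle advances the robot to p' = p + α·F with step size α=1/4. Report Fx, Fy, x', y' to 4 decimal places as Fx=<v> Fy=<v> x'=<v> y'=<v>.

F_att = 1/4·(g−p) = 1/4·(7,-14) = (1.7500,-3.5000)
o1: d²=25 ≤ ρ²=37; F_rep = 7·(-3,4)/25² = (-0.0336,0.0448)
F = F_att + ΣF_rep = (1.7164,-3.4552)
p' = p + 1/4·F = (-11.5709,10.1362)

Fx=1.7164 Fy=-3.4552 x'=-11.5709 y'=10.1362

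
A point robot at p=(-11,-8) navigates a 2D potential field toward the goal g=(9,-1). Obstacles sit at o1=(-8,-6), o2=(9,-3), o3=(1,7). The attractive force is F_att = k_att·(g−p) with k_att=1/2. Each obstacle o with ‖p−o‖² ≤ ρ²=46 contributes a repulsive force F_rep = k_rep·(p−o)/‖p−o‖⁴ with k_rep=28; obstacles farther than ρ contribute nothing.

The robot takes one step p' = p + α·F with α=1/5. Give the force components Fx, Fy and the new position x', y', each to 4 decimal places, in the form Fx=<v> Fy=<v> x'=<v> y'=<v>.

F_att = 1/2·(g−p) = 1/2·(20,7) = (10.0000,3.5000)
o1: d²=13 ≤ ρ²=46; F_rep = 28·(-3,-2)/13² = (-0.4970,-0.3314)
o2: d²=425 > ρ²=46 → inactive
o3: d²=369 > ρ²=46 → inactive
F = F_att + ΣF_rep = (9.5030,3.1686)
p' = p + 1/5·F = (-9.0994,-7.3663)

Fx=9.5030 Fy=3.1686 x'=-9.0994 y'=-7.3663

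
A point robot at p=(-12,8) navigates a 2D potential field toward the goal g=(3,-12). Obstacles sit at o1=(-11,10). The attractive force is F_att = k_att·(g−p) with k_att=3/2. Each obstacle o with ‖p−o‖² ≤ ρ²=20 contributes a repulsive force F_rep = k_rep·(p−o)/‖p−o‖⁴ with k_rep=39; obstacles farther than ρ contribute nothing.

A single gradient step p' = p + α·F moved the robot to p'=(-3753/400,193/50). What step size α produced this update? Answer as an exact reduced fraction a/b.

F_att = 3/2·(g−p) = 3/2·(15,-20) = (22.5000,-30.0000)
o1: d²=5 ≤ ρ²=20; F_rep = 39·(-1,-2)/5² = (-1.5600,-3.1200)
F = F_att + ΣF_rep = (20.9400,-33.1200)
Δp = p'−p = (2.6175,-4.1400); α = Δx/Fx = (1047/400) / (1047/50) = 1/8
check: Δy/Fy = (-207/50) / (-828/25) = 1/8 ✓

α = 1/8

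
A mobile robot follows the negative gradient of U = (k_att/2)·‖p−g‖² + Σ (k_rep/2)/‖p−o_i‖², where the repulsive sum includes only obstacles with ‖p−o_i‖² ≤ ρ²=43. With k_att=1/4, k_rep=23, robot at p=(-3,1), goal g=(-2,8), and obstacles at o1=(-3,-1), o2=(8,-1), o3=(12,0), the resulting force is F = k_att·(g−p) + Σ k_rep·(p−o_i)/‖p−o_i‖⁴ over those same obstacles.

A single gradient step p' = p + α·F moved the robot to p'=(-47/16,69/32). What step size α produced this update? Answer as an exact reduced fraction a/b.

α = 1/4

F_att = 1/4·(g−p) = 1/4·(1,7) = (0.2500,1.7500)
o1: d²=4 ≤ ρ²=43; F_rep = 23·(0,2)/4² = (0.0000,2.8750)
o2: d²=125 > ρ²=43 → inactive
o3: d²=226 > ρ²=43 → inactive
F = F_att + ΣF_rep = (0.2500,4.6250)
Δp = p'−p = (0.0625,1.1562); α = Δx/Fx = (1/16) / (1/4) = 1/4
check: Δy/Fy = (37/32) / (37/8) = 1/4 ✓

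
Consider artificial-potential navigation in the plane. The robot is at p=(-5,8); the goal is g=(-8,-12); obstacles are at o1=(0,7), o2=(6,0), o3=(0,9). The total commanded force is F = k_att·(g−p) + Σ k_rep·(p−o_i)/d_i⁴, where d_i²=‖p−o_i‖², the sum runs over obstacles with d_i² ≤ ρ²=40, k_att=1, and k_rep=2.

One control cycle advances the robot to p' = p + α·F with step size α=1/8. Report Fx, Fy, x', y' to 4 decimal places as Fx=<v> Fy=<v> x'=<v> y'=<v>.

F_att = 1·(g−p) = 1·(-3,-20) = (-3.0000,-20.0000)
o1: d²=26 ≤ ρ²=40; F_rep = 2·(-5,1)/26² = (-0.0148,0.0030)
o2: d²=185 > ρ²=40 → inactive
o3: d²=26 ≤ ρ²=40; F_rep = 2·(-5,-1)/26² = (-0.0148,-0.0030)
F = F_att + ΣF_rep = (-3.0296,-20.0000)
p' = p + 1/8·F = (-5.3787,5.5000)

Fx=-3.0296 Fy=-20.0000 x'=-5.3787 y'=5.5000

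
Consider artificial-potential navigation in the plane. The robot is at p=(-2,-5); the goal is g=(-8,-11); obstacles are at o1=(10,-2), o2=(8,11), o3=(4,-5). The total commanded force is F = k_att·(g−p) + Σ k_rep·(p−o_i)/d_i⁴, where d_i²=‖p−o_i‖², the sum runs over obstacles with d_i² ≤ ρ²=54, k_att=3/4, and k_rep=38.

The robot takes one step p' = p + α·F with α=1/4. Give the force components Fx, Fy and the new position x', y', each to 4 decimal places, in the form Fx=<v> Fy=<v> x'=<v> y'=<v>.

F_att = 3/4·(g−p) = 3/4·(-6,-6) = (-4.5000,-4.5000)
o1: d²=153 > ρ²=54 → inactive
o2: d²=356 > ρ²=54 → inactive
o3: d²=36 ≤ ρ²=54; F_rep = 38·(-6,0)/36² = (-0.1759,0.0000)
F = F_att + ΣF_rep = (-4.6759,-4.5000)
p' = p + 1/4·F = (-3.1690,-6.1250)

Fx=-4.6759 Fy=-4.5000 x'=-3.1690 y'=-6.1250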